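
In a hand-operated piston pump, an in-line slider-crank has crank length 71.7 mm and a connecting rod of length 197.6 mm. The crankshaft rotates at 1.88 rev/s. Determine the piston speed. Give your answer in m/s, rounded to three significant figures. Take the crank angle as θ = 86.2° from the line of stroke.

ω = 2π·1.88 = 11.81 rad/s
For an in-line slider-crank, x = r cosθ + √(L² − r² sin²θ), so v = −rω sinθ·[1 + r cosθ/√(L² − r² sin²θ)].
With r = 0.0717 m, L = 0.1976 m, θ = 86.2°: √(L² − r² sin²θ) = 0.18419 m.
v = −0.0717·11.81·0.99780·[1 + 0.0717·0.06627/0.18419] = -0.86689 m/s.
|v| = 0.86689 m/s.

0.867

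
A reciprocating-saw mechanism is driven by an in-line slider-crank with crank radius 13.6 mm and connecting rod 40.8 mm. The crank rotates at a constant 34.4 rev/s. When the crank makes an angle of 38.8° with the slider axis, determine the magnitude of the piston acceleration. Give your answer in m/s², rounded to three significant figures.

ω = 2π·34.4 = 216.1 rad/s
x(θ) = r cosθ + √(L² − r² sin²θ); with ω constant, a = ω²·d²x/dθ².
d²x/dθ² = −r cosθ − r²(cos2θ)/√u − r⁴ sin²2θ/(4u^{3/2}),  u = L² − r² sin²θ = 0.00159202 m².
Substituting r = 0.0136 m, L = 0.0408 m, θ = 38.8°: d²x/dθ² = -0.011723 m.
a = ω²·d²x/dθ² = (216.1)²·(-0.011723) = -547.66 m/s²;  |a| = 547.66 m/s².

548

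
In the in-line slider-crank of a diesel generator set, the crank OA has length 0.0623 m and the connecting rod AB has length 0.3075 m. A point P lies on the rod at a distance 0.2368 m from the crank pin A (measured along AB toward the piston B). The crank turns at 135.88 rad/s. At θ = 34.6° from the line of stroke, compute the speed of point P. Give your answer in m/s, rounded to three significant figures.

5.66

ω = 135.9 rad/s.  Crank-pin speed |V_A| = rω = 8.4653 m/s, perpendicular to OA.
Rod angle: sinφ = −(r/L) sinθ ⇒ φ = -6.606°; ω_rod = −rω cosθ/√(L²−r²sin²θ) = -22.812 rad/s.
V_P = V_A + ω_rod × AP, with AP = 0.2368 m along the rod.
Components: V_Px = −rω sinθ − a·ω_rod·sinφ = -5.4284 m/s;  V_Py = rω cosθ + a·ω_rod·cosφ = +1.6021 m/s.
|V_P| = √(V_Px² + V_Py²) = 5.6599 m/s.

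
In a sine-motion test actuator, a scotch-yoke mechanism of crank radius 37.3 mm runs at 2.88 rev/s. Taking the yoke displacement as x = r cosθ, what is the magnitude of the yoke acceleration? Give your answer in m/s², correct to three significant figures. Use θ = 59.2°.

6.25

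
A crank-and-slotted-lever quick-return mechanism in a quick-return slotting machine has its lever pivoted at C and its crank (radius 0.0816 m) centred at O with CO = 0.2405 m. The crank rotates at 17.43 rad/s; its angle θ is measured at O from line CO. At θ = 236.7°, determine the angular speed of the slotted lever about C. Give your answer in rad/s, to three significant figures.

ω = 17.43 rad/s
Crank pin A relative to C: A = (d + r cosθ, r sinθ); lever angle φ = atan2(r sinθ, d + r cosθ).
Differentiating tanφ: φ̇ = rω(d cosθ + r)/(d² + r² + 2dr cosθ).
d² + r² + 2dr cosθ = |CA|² = 0.0429499 m²;  d cosθ + r = -0.05044 m.
|ω_lever| = |0.0816·17.43·-0.05044| / 0.0429499 = 1.6703 rad/s.

1.67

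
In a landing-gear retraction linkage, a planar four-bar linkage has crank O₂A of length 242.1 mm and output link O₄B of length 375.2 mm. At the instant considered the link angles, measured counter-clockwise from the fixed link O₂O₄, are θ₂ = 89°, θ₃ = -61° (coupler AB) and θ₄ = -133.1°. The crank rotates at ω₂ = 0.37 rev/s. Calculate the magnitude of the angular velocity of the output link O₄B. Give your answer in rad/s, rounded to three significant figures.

ω₂ = 2.325 rad/s (from 0.37 rev/s).
Differentiating the loop-closure r₂e^{iθ₂}+r₃e^{iθ₃}=r₁+r₄e^{iθ₄} gives r₂ω₂e^{iθ₂}+r₃ω₃e^{iθ₃}=r₄ω₄e^{iθ₄}.
Eliminating the other unknown: ω₄ = r₂ω₂ sin(θ₂−θ₃) / [r₄ sin(θ₄−θ₃)].
Numerator sine = +0.50000; denominator sine = -0.95159.
Result = 0.2421·2.325·(+0.50000) / (0.3752·(-0.95159)) = -0.78819 rad/s; magnitude 0.78819 rad/s.

0.788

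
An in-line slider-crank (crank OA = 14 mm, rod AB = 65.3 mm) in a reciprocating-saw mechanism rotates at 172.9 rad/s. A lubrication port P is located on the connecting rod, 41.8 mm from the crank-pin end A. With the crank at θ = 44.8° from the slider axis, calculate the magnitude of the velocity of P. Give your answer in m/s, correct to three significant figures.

1.97

ω = 172.9 rad/s.  Crank-pin speed |V_A| = rω = 2.4206 m/s, perpendicular to OA.
Rod angle: sinφ = −(r/L) sinθ ⇒ φ = -8.689°; ω_rod = −rω cosθ/√(L²−r²sin²θ) = -26.608 rad/s.
V_P = V_A + ω_rod × AP, with AP = 0.0418 m along the rod.
Components: V_Px = −rω sinθ − a·ω_rod·sinφ = -1.8737 m/s;  V_Py = rω cosθ + a·ω_rod·cosφ = +0.61812 m/s.
|V_P| = √(V_Px² + V_Py²) = 1.973 m/s.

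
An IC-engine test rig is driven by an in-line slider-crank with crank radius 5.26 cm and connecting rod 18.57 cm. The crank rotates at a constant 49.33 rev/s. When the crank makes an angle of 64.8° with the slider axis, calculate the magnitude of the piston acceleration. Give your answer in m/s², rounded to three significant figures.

ω = 2π·49.3 = 309.9 rad/s
x(θ) = r cosθ + √(L² − r² sin²θ); with ω constant, a = ω²·d²x/dθ².
d²x/dθ² = −r cosθ − r²(cos2θ)/√u − r⁴ sin²2θ/(4u^{3/2}),  u = L² − r² sin²θ = 0.0322193 m².
Substituting r = 0.0526 m, L = 0.1857 m, θ = 64.8°: d²x/dθ² = -0.012767 m.
a = ω²·d²x/dθ² = (309.9)²·(-0.012767) = -1226.5 m/s²;  |a| = 1226.5 m/s².

1230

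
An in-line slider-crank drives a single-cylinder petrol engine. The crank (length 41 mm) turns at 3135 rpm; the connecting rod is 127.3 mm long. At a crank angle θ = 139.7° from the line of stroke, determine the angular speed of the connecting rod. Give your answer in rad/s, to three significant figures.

82.5

ω = 328.3 rad/s (converted from 3135 rpm).
The rod makes angle φ with the slider axis where L sinφ = r sinθ; differentiating, L cosφ·φ̇ = r ω cosθ.
L cosφ = √(L² − r² sin²θ) = 0.12451 m.
|ω_rod| = r ω |cosθ| / √(L² − r² sin²θ) = 0.041·328.3·0.76267/0.12451 = 82.45 rad/s.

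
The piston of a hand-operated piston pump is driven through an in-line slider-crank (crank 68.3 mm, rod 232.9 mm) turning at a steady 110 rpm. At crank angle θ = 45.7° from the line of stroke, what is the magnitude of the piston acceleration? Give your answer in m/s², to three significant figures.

6.32

ω = 2π·110/60 = 11.52 rad/s
x(θ) = r cosθ + √(L² − r² sin²θ); with ω constant, a = ω²·d²x/dθ².
d²x/dθ² = −r cosθ − r²(cos2θ)/√u − r⁴ sin²2θ/(4u^{3/2}),  u = L² − r² sin²θ = 0.051853 m².
Substituting r = 0.0683 m, L = 0.2329 m, θ = 45.7°: d²x/dθ² = -0.047662 m.
a = ω²·d²x/dθ² = (11.52)²·(-0.047662) = -6.3243 m/s²;  |a| = 6.3243 m/s².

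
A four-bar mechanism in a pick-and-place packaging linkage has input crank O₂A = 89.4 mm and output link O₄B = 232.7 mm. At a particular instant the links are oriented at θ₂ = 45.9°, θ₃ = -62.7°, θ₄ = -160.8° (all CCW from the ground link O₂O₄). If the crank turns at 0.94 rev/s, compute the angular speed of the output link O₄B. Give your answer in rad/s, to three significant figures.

ω₂ = 5.906 rad/s (from 0.94 rev/s).
Differentiating the loop-closure r₂e^{iθ₂}+r₃e^{iθ₃}=r₁+r₄e^{iθ₄} gives r₂ω₂e^{iθ₂}+r₃ω₃e^{iθ₃}=r₄ω₄e^{iθ₄}.
Eliminating the other unknown: ω₄ = r₂ω₂ sin(θ₂−θ₃) / [r₄ sin(θ₄−θ₃)].
Numerator sine = +0.94777; denominator sine = -0.99002.
Result = 0.0894·5.906·(+0.94777) / (0.2327·(-0.99002)) = -2.1722 rad/s; magnitude 2.1722 rad/s.

2.17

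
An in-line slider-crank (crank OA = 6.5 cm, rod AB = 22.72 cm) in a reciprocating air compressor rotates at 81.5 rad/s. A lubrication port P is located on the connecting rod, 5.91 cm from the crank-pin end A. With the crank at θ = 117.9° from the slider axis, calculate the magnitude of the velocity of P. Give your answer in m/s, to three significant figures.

4.87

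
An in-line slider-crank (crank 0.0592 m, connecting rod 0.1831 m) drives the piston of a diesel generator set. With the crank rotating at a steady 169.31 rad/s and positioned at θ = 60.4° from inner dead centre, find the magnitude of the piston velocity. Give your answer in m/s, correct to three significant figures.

ω = 169.3 rad/s
For an in-line slider-crank, x = r cosθ + √(L² − r² sin²θ), so v = −rω sinθ·[1 + r cosθ/√(L² − r² sin²θ)].
With r = 0.0592 m, L = 0.1831 m, θ = 60.4°: √(L² − r² sin²θ) = 0.17572 m.
v = −0.0592·169.3·0.86949·[1 + 0.0592·0.49394/0.17572] = -10.165 m/s.
|v| = 10.165 m/s.

10.2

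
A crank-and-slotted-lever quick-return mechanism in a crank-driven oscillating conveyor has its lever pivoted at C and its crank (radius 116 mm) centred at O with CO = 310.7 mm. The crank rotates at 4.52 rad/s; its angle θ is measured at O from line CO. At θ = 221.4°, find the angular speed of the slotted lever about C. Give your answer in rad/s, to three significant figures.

1.10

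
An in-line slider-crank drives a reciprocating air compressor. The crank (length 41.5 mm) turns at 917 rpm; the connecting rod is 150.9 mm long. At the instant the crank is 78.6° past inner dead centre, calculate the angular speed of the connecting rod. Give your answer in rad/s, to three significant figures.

ω = 96.03 rad/s (converted from 917 rpm).
The rod makes angle φ with the slider axis where L sinφ = r sinθ; differentiating, L cosφ·φ̇ = r ω cosθ.
L cosφ = √(L² − r² sin²θ) = 0.14531 m.
|ω_rod| = r ω |cosθ| / √(L² − r² sin²θ) = 0.0415·96.03·0.19766/0.14531 = 5.4207 rad/s.

5.42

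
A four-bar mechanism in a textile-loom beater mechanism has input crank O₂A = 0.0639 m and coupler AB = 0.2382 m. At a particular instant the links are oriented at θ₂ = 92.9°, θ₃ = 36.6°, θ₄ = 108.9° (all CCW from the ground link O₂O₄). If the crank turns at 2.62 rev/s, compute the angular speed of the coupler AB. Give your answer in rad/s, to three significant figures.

ω₂ = 16.46 rad/s (from 2.62 rev/s).
Differentiating the loop-closure r₂e^{iθ₂}+r₃e^{iθ₃}=r₁+r₄e^{iθ₄} gives r₂ω₂e^{iθ₂}+r₃ω₃e^{iθ₃}=r₄ω₄e^{iθ₄}.
Eliminating the other unknown: ω₃ = r₂ω₂ sin(θ₄−θ₂) / [r₃ sin(θ₃−θ₄)].
Numerator sine = +0.27564; denominator sine = -0.95266.
Result = 0.0639·16.46·(+0.27564) / (0.2382·(-0.95266)) = -1.2777 rad/s; magnitude 1.2777 rad/s.

1.28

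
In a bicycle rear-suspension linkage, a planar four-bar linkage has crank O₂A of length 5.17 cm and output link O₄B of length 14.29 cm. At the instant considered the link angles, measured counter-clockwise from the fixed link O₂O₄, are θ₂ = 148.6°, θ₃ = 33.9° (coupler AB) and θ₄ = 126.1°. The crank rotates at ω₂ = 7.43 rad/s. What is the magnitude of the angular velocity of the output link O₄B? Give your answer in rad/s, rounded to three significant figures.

2.44

ω₂ = 7.43 rad/s
Differentiating the loop-closure r₂e^{iθ₂}+r₃e^{iθ₃}=r₁+r₄e^{iθ₄} gives r₂ω₂e^{iθ₂}+r₃ω₃e^{iθ₃}=r₄ω₄e^{iθ₄}.
Eliminating the other unknown: ω₄ = r₂ω₂ sin(θ₂−θ₃) / [r₄ sin(θ₄−θ₃)].
Numerator sine = +0.90851; denominator sine = +0.99926.
Result = 0.0517·7.43·(+0.90851) / (0.1429·(+0.99926)) = +2.444 rad/s; magnitude 2.444 rad/s.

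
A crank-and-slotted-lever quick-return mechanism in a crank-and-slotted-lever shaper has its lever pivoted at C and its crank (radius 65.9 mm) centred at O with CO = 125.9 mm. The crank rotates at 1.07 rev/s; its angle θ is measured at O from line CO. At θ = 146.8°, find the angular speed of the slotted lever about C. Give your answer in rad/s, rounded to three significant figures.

2.77

ω = 6.723 rad/s (from 1.07 rev/s).
Crank pin A relative to C: A = (d + r cosθ, r sinθ); lever angle φ = atan2(r sinθ, d + r cosθ).
Differentiating tanφ: φ̇ = rω(d cosθ + r)/(d² + r² + 2dr cosθ).
d² + r² + 2dr cosθ = |CA|² = 0.00630867 m²;  d cosθ + r = -0.039449 m.
|ω_lever| = |0.0659·6.723·-0.039449| / 0.00630867 = 2.7704 rad/s.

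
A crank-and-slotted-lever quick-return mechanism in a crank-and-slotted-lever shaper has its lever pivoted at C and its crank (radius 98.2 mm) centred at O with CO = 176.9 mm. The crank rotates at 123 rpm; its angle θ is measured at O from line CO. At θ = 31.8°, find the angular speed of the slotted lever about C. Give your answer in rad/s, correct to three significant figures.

4.46

ω = 12.88 rad/s (from 123 rpm).
Crank pin A relative to C: A = (d + r cosθ, r sinθ); lever angle φ = atan2(r sinθ, d + r cosθ).
Differentiating tanφ: φ̇ = rω(d cosθ + r)/(d² + r² + 2dr cosθ).
d² + r² + 2dr cosθ = |CA|² = 0.0704648 m²;  d cosθ + r = +0.24855 m.
|ω_lever| = |0.0982·12.88·+0.24855| / 0.0704648 = 4.4615 rad/s.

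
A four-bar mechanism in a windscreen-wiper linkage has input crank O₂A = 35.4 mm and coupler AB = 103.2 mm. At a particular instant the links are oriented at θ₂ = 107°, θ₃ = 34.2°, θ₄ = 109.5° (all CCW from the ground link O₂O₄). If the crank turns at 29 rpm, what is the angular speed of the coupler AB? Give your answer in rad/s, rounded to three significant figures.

ω₂ = 3.037 rad/s (from 29 rpm).
Differentiating the loop-closure r₂e^{iθ₂}+r₃e^{iθ₃}=r₁+r₄e^{iθ₄} gives r₂ω₂e^{iθ₂}+r₃ω₃e^{iθ₃}=r₄ω₄e^{iθ₄}.
Eliminating the other unknown: ω₃ = r₂ω₂ sin(θ₄−θ₂) / [r₃ sin(θ₃−θ₄)].
Numerator sine = +0.04362; denominator sine = -0.96727.
Result = 0.0354·3.037·(+0.04362) / (0.1032·(-0.96727)) = -0.046977 rad/s; magnitude 0.046977 rad/s.

0.0470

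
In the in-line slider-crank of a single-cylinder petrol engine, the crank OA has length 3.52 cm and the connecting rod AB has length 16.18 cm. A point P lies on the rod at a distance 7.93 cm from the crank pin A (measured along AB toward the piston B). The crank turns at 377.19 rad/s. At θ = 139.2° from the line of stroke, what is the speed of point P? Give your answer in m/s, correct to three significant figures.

9.47

ω = 377.2 rad/s.  Crank-pin speed |V_A| = rω = 13.277 m/s, perpendicular to OA.
Rod angle: sinφ = −(r/L) sinθ ⇒ φ = -8.172°; ω_rod = −rω cosθ/√(L²−r²sin²θ) = +62.755 rad/s.
V_P = V_A + ω_rod × AP, with AP = 0.0793 m along the rod.
Components: V_Px = −rω sinθ − a·ω_rod·sinφ = -7.9681 m/s;  V_Py = rω cosθ + a·ω_rod·cosφ = -5.1247 m/s.
|V_P| = √(V_Px² + V_Py²) = 9.4738 m/s.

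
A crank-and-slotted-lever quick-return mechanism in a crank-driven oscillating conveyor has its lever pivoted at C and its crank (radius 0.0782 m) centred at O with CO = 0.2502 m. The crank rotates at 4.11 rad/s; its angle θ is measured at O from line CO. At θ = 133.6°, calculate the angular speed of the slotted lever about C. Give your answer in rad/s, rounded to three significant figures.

ω = 4.11 rad/s
Crank pin A relative to C: A = (d + r cosθ, r sinθ); lever angle φ = atan2(r sinθ, d + r cosθ).
Differentiating tanφ: φ̇ = rω(d cosθ + r)/(d² + r² + 2dr cosθ).
d² + r² + 2dr cosθ = |CA|² = 0.0417296 m²;  d cosθ + r = -0.094343 m.
|ω_lever| = |0.0782·4.11·-0.094343| / 0.0417296 = 0.72663 rad/s.

0.727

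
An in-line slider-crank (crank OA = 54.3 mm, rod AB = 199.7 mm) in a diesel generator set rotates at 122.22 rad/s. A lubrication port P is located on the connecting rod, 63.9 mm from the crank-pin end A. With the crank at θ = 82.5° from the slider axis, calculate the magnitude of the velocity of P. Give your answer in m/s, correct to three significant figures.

6.68

ω = 122.2 rad/s.  Crank-pin speed |V_A| = rω = 6.6365 m/s, perpendicular to OA.
Rod angle: sinφ = −(r/L) sinθ ⇒ φ = -15.639°; ω_rod = −rω cosθ/√(L²−r²sin²θ) = -4.5045 rad/s.
V_P = V_A + ω_rod × AP, with AP = 0.0639 m along the rod.
Components: V_Px = −rω sinθ − a·ω_rod·sinφ = -6.6574 m/s;  V_Py = rω cosθ + a·ω_rod·cosφ = +0.58906 m/s.
|V_P| = √(V_Px² + V_Py²) = 6.6834 m/s.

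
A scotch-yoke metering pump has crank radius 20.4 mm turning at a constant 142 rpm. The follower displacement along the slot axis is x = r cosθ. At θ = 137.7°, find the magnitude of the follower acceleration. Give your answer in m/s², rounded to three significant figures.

3.34

ω = 14.87 rad/s (from 142 rpm).
x = r cosθ ⇒ ẍ = −rω² cosθ (ω constant).
|a| = rω²|cosθ| = 0.0204·(14.87)²·|cos 137.7°| = 3.3364 m/s².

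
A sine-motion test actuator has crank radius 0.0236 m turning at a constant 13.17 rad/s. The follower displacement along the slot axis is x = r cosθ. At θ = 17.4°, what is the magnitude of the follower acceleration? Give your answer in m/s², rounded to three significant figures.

ω = 13.17 rad/s
x = r cosθ ⇒ ẍ = −rω² cosθ (ω constant).
|a| = rω²|cosθ| = 0.0236·(13.17)²·|cos 17.4°| = 3.9061 m/s².

3.91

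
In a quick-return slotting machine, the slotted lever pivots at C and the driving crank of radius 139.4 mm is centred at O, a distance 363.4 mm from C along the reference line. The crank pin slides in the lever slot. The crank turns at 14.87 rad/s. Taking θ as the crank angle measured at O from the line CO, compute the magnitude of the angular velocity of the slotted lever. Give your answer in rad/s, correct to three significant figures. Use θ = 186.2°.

9.06

ω = 14.87 rad/s
Crank pin A relative to C: A = (d + r cosθ, r sinθ); lever angle φ = atan2(r sinθ, d + r cosθ).
Differentiating tanφ: φ̇ = rω(d cosθ + r)/(d² + r² + 2dr cosθ).
d² + r² + 2dr cosθ = |CA|² = 0.0507686 m²;  d cosθ + r = -0.22187 m.
|ω_lever| = |0.1394·14.87·-0.22187| / 0.0507686 = 9.0591 rad/s.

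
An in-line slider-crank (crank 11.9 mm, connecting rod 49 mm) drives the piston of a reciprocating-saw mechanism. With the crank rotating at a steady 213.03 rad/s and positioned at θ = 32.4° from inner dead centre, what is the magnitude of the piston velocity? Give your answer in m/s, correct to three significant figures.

ω = 213 rad/s
For an in-line slider-crank, x = r cosθ + √(L² − r² sin²θ), so v = −rω sinθ·[1 + r cosθ/√(L² − r² sin²θ)].
With r = 0.0119 m, L = 0.049 m, θ = 32.4°: √(L² − r² sin²θ) = 0.048583 m.
v = −0.0119·213·0.53583·[1 + 0.0119·0.84433/0.048583] = -1.6393 m/s.
|v| = 1.6393 m/s.

1.64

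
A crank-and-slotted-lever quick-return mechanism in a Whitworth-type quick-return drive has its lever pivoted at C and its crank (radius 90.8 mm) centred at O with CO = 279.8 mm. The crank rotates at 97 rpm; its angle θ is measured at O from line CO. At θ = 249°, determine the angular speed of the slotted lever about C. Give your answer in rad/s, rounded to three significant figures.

ω = 10.16 rad/s (from 97 rpm).
Crank pin A relative to C: A = (d + r cosθ, r sinθ); lever angle φ = atan2(r sinθ, d + r cosθ).
Differentiating tanφ: φ̇ = rω(d cosθ + r)/(d² + r² + 2dr cosθ).
d² + r² + 2dr cosθ = |CA|² = 0.0683234 m²;  d cosθ + r = -0.0094714 m.
|ω_lever| = |0.0908·10.16·-0.0094714| / 0.0683234 = 0.12786 rad/s.

0.128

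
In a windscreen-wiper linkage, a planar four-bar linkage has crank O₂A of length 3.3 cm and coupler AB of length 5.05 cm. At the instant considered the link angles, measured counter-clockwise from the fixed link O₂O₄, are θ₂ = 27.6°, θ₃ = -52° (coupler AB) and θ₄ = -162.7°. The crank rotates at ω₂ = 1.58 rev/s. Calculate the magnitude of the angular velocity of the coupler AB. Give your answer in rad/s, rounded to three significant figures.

1.24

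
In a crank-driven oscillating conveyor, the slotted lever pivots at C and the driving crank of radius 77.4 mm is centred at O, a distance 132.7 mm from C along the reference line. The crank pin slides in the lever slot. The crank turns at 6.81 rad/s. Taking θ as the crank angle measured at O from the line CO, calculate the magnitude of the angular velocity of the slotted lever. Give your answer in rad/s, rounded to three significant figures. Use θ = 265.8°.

1.61

ω = 6.81 rad/s
Crank pin A relative to C: A = (d + r cosθ, r sinθ); lever angle φ = atan2(r sinθ, d + r cosθ).
Differentiating tanφ: φ̇ = rω(d cosθ + r)/(d² + r² + 2dr cosθ).
d² + r² + 2dr cosθ = |CA|² = 0.0220956 m²;  d cosθ + r = +0.067681 m.
|ω_lever| = |0.0774·6.81·+0.067681| / 0.0220956 = 1.6145 rad/s.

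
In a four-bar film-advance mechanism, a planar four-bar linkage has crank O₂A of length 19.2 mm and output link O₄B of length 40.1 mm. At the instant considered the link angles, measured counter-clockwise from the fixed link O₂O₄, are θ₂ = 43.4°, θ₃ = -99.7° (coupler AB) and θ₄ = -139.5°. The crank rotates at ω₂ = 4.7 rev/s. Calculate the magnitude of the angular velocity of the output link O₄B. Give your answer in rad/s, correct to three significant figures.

ω₂ = 29.53 rad/s (from 4.7 rev/s).
Differentiating the loop-closure r₂e^{iθ₂}+r₃e^{iθ₃}=r₁+r₄e^{iθ₄} gives r₂ω₂e^{iθ₂}+r₃ω₃e^{iθ₃}=r₄ω₄e^{iθ₄}.
Eliminating the other unknown: ω₄ = r₂ω₂ sin(θ₂−θ₃) / [r₄ sin(θ₄−θ₃)].
Numerator sine = +0.60042; denominator sine = -0.64011.
Result = 0.0192·29.53·(+0.60042) / (0.0401·(-0.64011)) = -13.263 rad/s; magnitude 13.263 rad/s.

13.3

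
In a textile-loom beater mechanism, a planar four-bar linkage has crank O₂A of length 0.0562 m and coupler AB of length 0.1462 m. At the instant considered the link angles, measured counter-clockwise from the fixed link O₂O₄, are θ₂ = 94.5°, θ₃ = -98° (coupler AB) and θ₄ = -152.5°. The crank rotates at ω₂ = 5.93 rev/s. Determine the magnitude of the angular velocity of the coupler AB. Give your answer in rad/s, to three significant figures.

16.2

ω₂ = 37.26 rad/s (from 5.93 rev/s).
Differentiating the loop-closure r₂e^{iθ₂}+r₃e^{iθ₃}=r₁+r₄e^{iθ₄} gives r₂ω₂e^{iθ₂}+r₃ω₃e^{iθ₃}=r₄ω₄e^{iθ₄}.
Eliminating the other unknown: ω₃ = r₂ω₂ sin(θ₄−θ₂) / [r₃ sin(θ₃−θ₄)].
Numerator sine = +0.92050; denominator sine = +0.81412.
Result = 0.0562·37.26·(+0.92050) / (0.1462·(+0.81412)) = +16.194 rad/s; magnitude 16.194 rad/s.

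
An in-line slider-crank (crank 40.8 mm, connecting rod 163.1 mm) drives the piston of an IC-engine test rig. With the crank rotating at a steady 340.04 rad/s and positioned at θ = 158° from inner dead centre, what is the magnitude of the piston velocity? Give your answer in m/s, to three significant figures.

ω = 340 rad/s
For an in-line slider-crank, x = r cosθ + √(L² − r² sin²θ), so v = −rω sinθ·[1 + r cosθ/√(L² − r² sin²θ)].
With r = 0.0408 m, L = 0.1631 m, θ = 158°: √(L² − r² sin²θ) = 0.16238 m.
v = −0.0408·340·0.37461·[1 + 0.0408·-0.92718/0.16238] = -3.9864 m/s.
|v| = 3.9864 m/s.

3.99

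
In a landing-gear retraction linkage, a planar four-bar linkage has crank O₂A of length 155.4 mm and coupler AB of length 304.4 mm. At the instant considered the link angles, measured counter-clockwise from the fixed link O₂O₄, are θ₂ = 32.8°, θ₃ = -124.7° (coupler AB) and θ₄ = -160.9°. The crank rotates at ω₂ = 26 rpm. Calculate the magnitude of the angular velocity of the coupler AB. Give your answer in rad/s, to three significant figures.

0.557

ω₂ = 2.723 rad/s (from 26 rpm).
Differentiating the loop-closure r₂e^{iθ₂}+r₃e^{iθ₃}=r₁+r₄e^{iθ₄} gives r₂ω₂e^{iθ₂}+r₃ω₃e^{iθ₃}=r₄ω₄e^{iθ₄}.
Eliminating the other unknown: ω₃ = r₂ω₂ sin(θ₄−θ₂) / [r₃ sin(θ₃−θ₄)].
Numerator sine = +0.23684; denominator sine = +0.59061.
Result = 0.1554·2.723·(+0.23684) / (0.3044·(+0.59061)) = +0.55739 rad/s; magnitude 0.55739 rad/s.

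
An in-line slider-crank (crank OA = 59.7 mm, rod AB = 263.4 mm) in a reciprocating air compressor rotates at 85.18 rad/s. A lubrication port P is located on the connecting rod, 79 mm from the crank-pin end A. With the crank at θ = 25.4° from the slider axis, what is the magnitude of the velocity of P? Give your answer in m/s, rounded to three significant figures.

3.96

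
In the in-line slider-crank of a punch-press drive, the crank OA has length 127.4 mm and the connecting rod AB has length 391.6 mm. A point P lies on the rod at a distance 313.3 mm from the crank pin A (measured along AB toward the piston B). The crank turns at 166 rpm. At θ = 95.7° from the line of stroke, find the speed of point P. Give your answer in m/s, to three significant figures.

2.14

ω = 17.38 rad/s.  Crank-pin speed |V_A| = rω = 2.2147 m/s, perpendicular to OA.
Rod angle: sinφ = −(r/L) sinθ ⇒ φ = -18.888°; ω_rod = −rω cosθ/√(L²−r²sin²θ) = +0.59366 rad/s.
V_P = V_A + ω_rod × AP, with AP = 0.3133 m along the rod.
Components: V_Px = −rω sinθ − a·ω_rod·sinφ = -2.1435 m/s;  V_Py = rω cosθ + a·ω_rod·cosφ = -0.043981 m/s.
|V_P| = √(V_Px² + V_Py²) = 2.1439 m/s.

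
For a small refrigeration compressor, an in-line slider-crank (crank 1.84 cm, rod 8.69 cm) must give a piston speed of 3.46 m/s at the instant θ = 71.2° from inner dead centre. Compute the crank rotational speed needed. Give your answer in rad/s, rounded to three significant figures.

For an in-line slider-crank, |v_piston| = rω|sinθ|·[1 + r cosθ/√(L² − r² sin²θ)].
With r = 0.0184 m, L = 0.0869 m, θ = 71.2°: the bracketed kinematic factor |dx/dθ| = 0.018632 m.
ω = v/|dx/dθ| = 3.46/0.018632 = 185.71 rad/s.

186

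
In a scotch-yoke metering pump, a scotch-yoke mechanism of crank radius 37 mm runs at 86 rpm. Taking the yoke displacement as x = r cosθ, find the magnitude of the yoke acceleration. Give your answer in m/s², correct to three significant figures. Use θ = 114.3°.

1.23

ω = 9.006 rad/s (from 86 rpm).
x = r cosθ ⇒ ẍ = −rω² cosθ (ω constant).
|a| = rω²|cosθ| = 0.037·(9.006)²·|cos 114.3°| = 1.2349 m/s².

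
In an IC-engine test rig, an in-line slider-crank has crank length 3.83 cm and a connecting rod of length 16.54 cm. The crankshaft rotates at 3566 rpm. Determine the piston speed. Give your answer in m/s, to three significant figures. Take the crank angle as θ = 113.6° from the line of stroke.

11.9

ω = 2π·3566/60 = 373.4 rad/s
For an in-line slider-crank, x = r cosθ + √(L² − r² sin²θ), so v = −rω sinθ·[1 + r cosθ/√(L² − r² sin²θ)].
With r = 0.0383 m, L = 0.1654 m, θ = 113.6°: √(L² − r² sin²θ) = 0.16163 m.
v = −0.0383·373.4·0.91636·[1 + 0.0383·-0.40035/0.16163] = -11.863 m/s.
|v| = 11.863 m/s.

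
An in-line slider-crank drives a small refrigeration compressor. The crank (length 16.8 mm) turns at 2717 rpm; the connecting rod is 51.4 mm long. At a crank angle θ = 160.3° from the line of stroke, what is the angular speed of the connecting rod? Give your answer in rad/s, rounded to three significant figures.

88.1

ω = 284.5 rad/s (converted from 2717 rpm).
The rod makes angle φ with the slider axis where L sinφ = r sinθ; differentiating, L cosφ·φ̇ = r ω cosθ.
L cosφ = √(L² − r² sin²θ) = 0.051087 m.
|ω_rod| = r ω |cosθ| / √(L² − r² sin²θ) = 0.0168·284.5·0.94147/0.051087 = 88.089 rad/s.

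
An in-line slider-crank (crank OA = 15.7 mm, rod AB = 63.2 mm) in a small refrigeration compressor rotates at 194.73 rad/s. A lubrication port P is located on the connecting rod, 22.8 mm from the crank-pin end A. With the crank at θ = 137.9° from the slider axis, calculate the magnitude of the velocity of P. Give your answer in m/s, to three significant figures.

2.40

ω = 194.7 rad/s.  Crank-pin speed |V_A| = rω = 3.0573 m/s, perpendicular to OA.
Rod angle: sinφ = −(r/L) sinθ ⇒ φ = -9.587°; ω_rod = −rω cosθ/√(L²−r²sin²θ) = +36.401 rad/s.
V_P = V_A + ω_rod × AP, with AP = 0.0228 m along the rod.
Components: V_Px = −rω sinθ − a·ω_rod·sinφ = -1.9114 m/s;  V_Py = rω cosθ + a·ω_rod·cosφ = -1.4501 m/s.
|V_P| = √(V_Px² + V_Py²) = 2.3992 m/s.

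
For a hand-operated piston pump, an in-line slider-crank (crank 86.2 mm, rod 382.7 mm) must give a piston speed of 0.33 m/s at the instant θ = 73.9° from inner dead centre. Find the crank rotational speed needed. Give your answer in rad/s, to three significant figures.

3.74

For an in-line slider-crank, |v_piston| = rω|sinθ|·[1 + r cosθ/√(L² − r² sin²θ)].
With r = 0.0862 m, L = 0.3827 m, θ = 73.9°: the bracketed kinematic factor |dx/dθ| = 0.088118 m.
ω = v/|dx/dθ| = 0.33/0.088118 = 3.745 rad/s.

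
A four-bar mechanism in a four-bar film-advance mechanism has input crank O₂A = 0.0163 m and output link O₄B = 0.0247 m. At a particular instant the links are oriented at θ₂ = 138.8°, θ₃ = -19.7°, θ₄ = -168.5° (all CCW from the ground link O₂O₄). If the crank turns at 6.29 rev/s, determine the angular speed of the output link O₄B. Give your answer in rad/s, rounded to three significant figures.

18.5

ω₂ = 39.52 rad/s (from 6.29 rev/s).
Differentiating the loop-closure r₂e^{iθ₂}+r₃e^{iθ₃}=r₁+r₄e^{iθ₄} gives r₂ω₂e^{iθ₂}+r₃ω₃e^{iθ₃}=r₄ω₄e^{iθ₄}.
Eliminating the other unknown: ω₄ = r₂ω₂ sin(θ₂−θ₃) / [r₄ sin(θ₄−θ₃)].
Numerator sine = +0.36650; denominator sine = -0.51803.
Result = 0.0163·39.52·(+0.36650) / (0.0247·(-0.51803)) = -18.452 rad/s; magnitude 18.452 rad/s.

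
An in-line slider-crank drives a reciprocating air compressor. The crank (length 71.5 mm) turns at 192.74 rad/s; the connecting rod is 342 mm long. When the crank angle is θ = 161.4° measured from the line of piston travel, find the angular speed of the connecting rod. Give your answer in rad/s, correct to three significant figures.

38.3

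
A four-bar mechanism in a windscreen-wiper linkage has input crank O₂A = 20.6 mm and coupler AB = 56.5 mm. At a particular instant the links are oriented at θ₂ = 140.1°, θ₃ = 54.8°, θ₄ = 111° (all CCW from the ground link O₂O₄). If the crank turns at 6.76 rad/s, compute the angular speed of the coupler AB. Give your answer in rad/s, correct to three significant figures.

ω₂ = 6.76 rad/s
Differentiating the loop-closure r₂e^{iθ₂}+r₃e^{iθ₃}=r₁+r₄e^{iθ₄} gives r₂ω₂e^{iθ₂}+r₃ω₃e^{iθ₃}=r₄ω₄e^{iθ₄}.
Eliminating the other unknown: ω₃ = r₂ω₂ sin(θ₄−θ₂) / [r₃ sin(θ₃−θ₄)].
Numerator sine = -0.48634; denominator sine = -0.83098.
Result = 0.0206·6.76·(-0.48634) / (0.0565·(-0.83098)) = +1.4425 rad/s; magnitude 1.4425 rad/s.

1.44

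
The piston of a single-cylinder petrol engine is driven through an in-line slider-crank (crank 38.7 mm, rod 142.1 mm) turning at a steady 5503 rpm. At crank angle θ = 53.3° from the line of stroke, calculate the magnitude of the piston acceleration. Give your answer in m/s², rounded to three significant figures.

6720

ω = 2π·5503/60 = 576.3 rad/s
x(θ) = r cosθ + √(L² − r² sin²θ); with ω constant, a = ω²·d²x/dθ².
d²x/dθ² = −r cosθ − r²(cos2θ)/√u − r⁴ sin²2θ/(4u^{3/2}),  u = L² − r² sin²θ = 0.0192296 m².
Substituting r = 0.0387 m, L = 0.1421 m, θ = 53.3°: d²x/dθ² = -0.020236 m.
a = ω²·d²x/dθ² = (576.3)²·(-0.020236) = -6720.1 m/s²;  |a| = 6720.1 m/s².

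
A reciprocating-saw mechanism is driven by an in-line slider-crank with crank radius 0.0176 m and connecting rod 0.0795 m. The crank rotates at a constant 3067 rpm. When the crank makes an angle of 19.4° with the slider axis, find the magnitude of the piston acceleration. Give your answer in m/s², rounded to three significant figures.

ω = 2π·3067/60 = 321.2 rad/s
x(θ) = r cosθ + √(L² − r² sin²θ); with ω constant, a = ω²·d²x/dθ².
d²x/dθ² = −r cosθ − r²(cos2θ)/√u − r⁴ sin²2θ/(4u^{3/2}),  u = L² − r² sin²θ = 0.00628607 m².
Substituting r = 0.0176 m, L = 0.0795 m, θ = 19.4°: d²x/dθ² = -0.019664 m.
a = ω²·d²x/dθ² = (321.2)²·(-0.019664) = -2028.5 m/s²;  |a| = 2028.5 m/s².

2030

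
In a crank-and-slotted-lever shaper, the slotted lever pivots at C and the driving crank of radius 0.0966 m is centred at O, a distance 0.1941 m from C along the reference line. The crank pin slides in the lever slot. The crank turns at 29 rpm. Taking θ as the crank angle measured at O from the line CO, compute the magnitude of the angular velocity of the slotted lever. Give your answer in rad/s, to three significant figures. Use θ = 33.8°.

ω = 3.037 rad/s (from 29 rpm).
Crank pin A relative to C: A = (d + r cosθ, r sinθ); lever angle φ = atan2(r sinθ, d + r cosθ).
Differentiating tanφ: φ̇ = rω(d cosθ + r)/(d² + r² + 2dr cosθ).
d² + r² + 2dr cosθ = |CA|² = 0.0781684 m²;  d cosθ + r = +0.25789 m.
|ω_lever| = |0.0966·3.037·+0.25789| / 0.0781684 = 0.96786 rad/s.

0.968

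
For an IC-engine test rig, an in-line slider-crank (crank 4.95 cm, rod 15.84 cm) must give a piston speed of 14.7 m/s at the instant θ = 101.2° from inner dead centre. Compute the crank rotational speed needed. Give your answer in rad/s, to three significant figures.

For an in-line slider-crank, |v_piston| = rω|sinθ|·[1 + r cosθ/√(L² − r² sin²θ)].
With r = 0.0495 m, L = 0.1584 m, θ = 101.2°: the bracketed kinematic factor |dx/dθ| = 0.045461 m.
ω = v/|dx/dθ| = 14.7/0.045461 = 323.36 rad/s.

323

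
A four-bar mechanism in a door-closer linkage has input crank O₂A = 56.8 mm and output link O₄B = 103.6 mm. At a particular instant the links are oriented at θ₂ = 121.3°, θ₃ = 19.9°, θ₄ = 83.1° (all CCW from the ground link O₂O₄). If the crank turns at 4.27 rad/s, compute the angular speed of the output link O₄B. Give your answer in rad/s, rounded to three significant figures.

ω₂ = 4.27 rad/s
Differentiating the loop-closure r₂e^{iθ₂}+r₃e^{iθ₃}=r₁+r₄e^{iθ₄} gives r₂ω₂e^{iθ₂}+r₃ω₃e^{iθ₃}=r₄ω₄e^{iθ₄}.
Eliminating the other unknown: ω₄ = r₂ω₂ sin(θ₂−θ₃) / [r₄ sin(θ₄−θ₃)].
Numerator sine = +0.98027; denominator sine = +0.89259.
Result = 0.0568·4.27·(+0.98027) / (0.1036·(+0.89259)) = +2.5711 rad/s; magnitude 2.5711 rad/s.

2.57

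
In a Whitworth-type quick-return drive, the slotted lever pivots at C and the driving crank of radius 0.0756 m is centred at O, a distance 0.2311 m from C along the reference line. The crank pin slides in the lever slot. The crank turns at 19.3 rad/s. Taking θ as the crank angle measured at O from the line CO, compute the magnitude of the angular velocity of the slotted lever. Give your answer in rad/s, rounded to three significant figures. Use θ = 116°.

0.856

ω = 19.3 rad/s
Crank pin A relative to C: A = (d + r cosθ, r sinθ); lever angle φ = atan2(r sinθ, d + r cosθ).
Differentiating tanφ: φ̇ = rω(d cosθ + r)/(d² + r² + 2dr cosθ).
d² + r² + 2dr cosθ = |CA|² = 0.0438049 m²;  d cosθ + r = -0.025708 m.
|ω_lever| = |0.0756·19.3·-0.025708| / 0.0438049 = 0.85628 rad/s.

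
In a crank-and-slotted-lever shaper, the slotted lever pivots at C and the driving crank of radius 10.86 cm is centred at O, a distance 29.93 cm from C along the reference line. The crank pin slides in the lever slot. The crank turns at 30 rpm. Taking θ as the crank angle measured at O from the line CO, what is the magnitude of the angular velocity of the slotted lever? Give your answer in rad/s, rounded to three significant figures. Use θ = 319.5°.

0.761

ω = 3.142 rad/s (from 30 rpm).
Crank pin A relative to C: A = (d + r cosθ, r sinθ); lever angle φ = atan2(r sinθ, d + r cosθ).
Differentiating tanφ: φ̇ = rω(d cosθ + r)/(d² + r² + 2dr cosθ).
d² + r² + 2dr cosθ = |CA|² = 0.150807 m²;  d cosθ + r = +0.33619 m.
|ω_lever| = |0.1086·3.142·+0.33619| / 0.150807 = 0.76058 rad/s.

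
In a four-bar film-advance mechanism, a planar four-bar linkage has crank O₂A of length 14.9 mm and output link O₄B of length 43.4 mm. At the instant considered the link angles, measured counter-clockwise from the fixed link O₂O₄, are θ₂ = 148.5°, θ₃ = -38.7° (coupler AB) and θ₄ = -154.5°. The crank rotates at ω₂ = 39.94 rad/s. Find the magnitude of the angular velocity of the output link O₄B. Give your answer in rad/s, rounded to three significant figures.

1.91

ω₂ = 39.94 rad/s
Differentiating the loop-closure r₂e^{iθ₂}+r₃e^{iθ₃}=r₁+r₄e^{iθ₄} gives r₂ω₂e^{iθ₂}+r₃ω₃e^{iθ₃}=r₄ω₄e^{iθ₄}.
Eliminating the other unknown: ω₄ = r₂ω₂ sin(θ₂−θ₃) / [r₄ sin(θ₄−θ₃)].
Numerator sine = -0.12533; denominator sine = -0.90032.
Result = 0.0149·39.94·(-0.12533) / (0.0434·(-0.90032)) = +1.9089 rad/s; magnitude 1.9089 rad/s.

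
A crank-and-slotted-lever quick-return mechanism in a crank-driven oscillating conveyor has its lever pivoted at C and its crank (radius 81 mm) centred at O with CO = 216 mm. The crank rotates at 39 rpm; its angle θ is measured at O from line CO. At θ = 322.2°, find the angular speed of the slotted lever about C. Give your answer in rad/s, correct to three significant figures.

1.03

ω = 4.084 rad/s (from 39 rpm).
Crank pin A relative to C: A = (d + r cosθ, r sinθ); lever angle φ = atan2(r sinθ, d + r cosθ).
Differentiating tanφ: φ̇ = rω(d cosθ + r)/(d² + r² + 2dr cosθ).
d² + r² + 2dr cosθ = |CA|² = 0.0808661 m²;  d cosθ + r = +0.25167 m.
|ω_lever| = |0.081·4.084·+0.25167| / 0.0808661 = 1.0296 rad/s.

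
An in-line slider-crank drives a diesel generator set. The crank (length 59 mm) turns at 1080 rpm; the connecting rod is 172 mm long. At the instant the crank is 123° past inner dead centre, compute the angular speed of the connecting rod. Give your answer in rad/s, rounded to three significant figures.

ω = 113.1 rad/s (converted from 1080 rpm).
The rod makes angle φ with the slider axis where L sinφ = r sinθ; differentiating, L cosφ·φ̇ = r ω cosθ.
L cosφ = √(L² − r² sin²θ) = 0.16473 m.
|ω_rod| = r ω |cosθ| / √(L² − r² sin²θ) = 0.059·113.1·0.54464/0.16473 = 22.062 rad/s.

22.1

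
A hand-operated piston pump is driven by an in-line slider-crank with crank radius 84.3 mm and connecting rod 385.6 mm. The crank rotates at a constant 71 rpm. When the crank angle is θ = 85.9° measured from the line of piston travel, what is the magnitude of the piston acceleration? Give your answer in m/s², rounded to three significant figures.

0.700

ω = 2π·71/60 = 7.435 rad/s
x(θ) = r cosθ + √(L² − r² sin²θ); with ω constant, a = ω²·d²x/dθ².
d²x/dθ² = −r cosθ − r²(cos2θ)/√u − r⁴ sin²2θ/(4u^{3/2}),  u = L² − r² sin²θ = 0.141617 m².
Substituting r = 0.0843 m, L = 0.3856 m, θ = 85.9°: d²x/dθ² = +0.012659 m.
a = ω²·d²x/dθ² = (7.435)²·(+0.012659) = +0.6998 m/s²;  |a| = 0.6998 m/s².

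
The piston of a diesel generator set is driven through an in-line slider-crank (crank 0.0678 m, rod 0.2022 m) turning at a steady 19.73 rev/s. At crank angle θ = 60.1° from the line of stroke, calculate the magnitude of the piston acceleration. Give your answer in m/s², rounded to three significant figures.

344

ω = 2π·19.7 = 124 rad/s
x(θ) = r cosθ + √(L² − r² sin²θ); with ω constant, a = ω²·d²x/dθ².
d²x/dθ² = −r cosθ − r²(cos2θ)/√u − r⁴ sin²2θ/(4u^{3/2}),  u = L² − r² sin²θ = 0.0374303 m².
Substituting r = 0.0678 m, L = 0.2022 m, θ = 60.1°: d²x/dθ² = -0.022391 m.
a = ω²·d²x/dθ² = (124)²·(-0.022391) = -344.1 m/s²;  |a| = 344.1 m/s².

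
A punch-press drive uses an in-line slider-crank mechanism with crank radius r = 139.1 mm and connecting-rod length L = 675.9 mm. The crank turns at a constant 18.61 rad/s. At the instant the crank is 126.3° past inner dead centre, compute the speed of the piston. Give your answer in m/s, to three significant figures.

ω = 18.61 rad/s
For an in-line slider-crank, x = r cosθ + √(L² − r² sin²θ), so v = −rω sinθ·[1 + r cosθ/√(L² − r² sin²θ)].
With r = 0.1391 m, L = 0.6759 m, θ = 126.3°: √(L² − r² sin²θ) = 0.66654 m.
v = −0.1391·18.61·0.80593·[1 + 0.1391·-0.59201/0.66654] = -1.8285 m/s.
|v| = 1.8285 m/s.

1.83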